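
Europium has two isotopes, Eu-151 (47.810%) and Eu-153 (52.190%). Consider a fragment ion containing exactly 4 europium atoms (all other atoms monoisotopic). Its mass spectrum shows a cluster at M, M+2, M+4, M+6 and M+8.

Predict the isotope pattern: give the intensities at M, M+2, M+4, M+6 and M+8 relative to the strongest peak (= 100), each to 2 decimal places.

13.99 : 61.07 : 100.00 : 72.77 : 19.86

Each Eu atom is independently Eu-151 (p = 0.47810) or Eu-153 (q = 0.52190); the cluster is the binomial expansion (p + q)^4.
P(M) = 0.47810^4 = 0.052249
P(M+2) = 4 × 0.47810^3 × 0.52190^1 = 0.228141
P(M+4) = 6 × 0.47810^2 × 0.52190^2 = 0.373563
P(M+6) = 4 × 0.47810^1 × 0.52190^3 = 0.271857
P(M+8) = 0.52190^4 = 0.074191
The M+4 peak is largest (0.373563); scaling to 100 gives 13.99 : 61.07 : 100.00 : 72.77 : 19.86.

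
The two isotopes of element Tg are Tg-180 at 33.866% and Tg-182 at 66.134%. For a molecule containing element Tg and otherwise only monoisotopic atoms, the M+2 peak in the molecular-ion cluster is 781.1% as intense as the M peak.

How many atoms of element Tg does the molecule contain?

4

For n independent Tg atoms, I(M+2)/I(M) = n · (abundance Tg-182) / (abundance Tg-180) = n · 0.66134/0.33866.
n = 7.811 × 0.33866/0.66134 = 4.00 ≈ 4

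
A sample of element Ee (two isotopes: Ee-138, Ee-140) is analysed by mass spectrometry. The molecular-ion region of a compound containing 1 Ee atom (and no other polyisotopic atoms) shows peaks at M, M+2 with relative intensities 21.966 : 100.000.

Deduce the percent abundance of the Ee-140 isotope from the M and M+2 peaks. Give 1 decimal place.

Let p = fractional abundance of Ee-138. I(M+2)/I(M) = [C(1,1)·p^0·(1−p)] / p^1 = 1·(1−p)/p = 100.000/21.966 = 4.5525
(1−p)/p = 4.5525/1 = 4.5525  ⇒  p = 1/(1 + 4.5525) = 0.1801
Ee-138: 18.0%, Ee-140: 82.0%.

82.0%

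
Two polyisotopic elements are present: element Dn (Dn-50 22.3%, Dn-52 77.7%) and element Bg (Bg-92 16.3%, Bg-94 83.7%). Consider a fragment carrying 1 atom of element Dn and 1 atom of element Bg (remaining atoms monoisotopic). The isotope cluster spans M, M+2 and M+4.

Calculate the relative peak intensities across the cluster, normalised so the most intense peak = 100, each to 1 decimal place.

Element Dn pattern (n=1): 0.2230 : 0.7770
Element Bg pattern (n=1): 0.1630 : 0.8370
Convolve the two distributions (both contribute in 2-u steps):
  M: 0.2230×0.1630 = 0.036349
  M+2: 0.2230×0.8370 + 0.7770×0.1630 = 0.313302
  M+4: 0.7770×0.8370 = 0.650349
Scale to base peak (0.650349) = 100: 5.6 : 48.2 : 100.0

5.6 : 48.2 : 100.0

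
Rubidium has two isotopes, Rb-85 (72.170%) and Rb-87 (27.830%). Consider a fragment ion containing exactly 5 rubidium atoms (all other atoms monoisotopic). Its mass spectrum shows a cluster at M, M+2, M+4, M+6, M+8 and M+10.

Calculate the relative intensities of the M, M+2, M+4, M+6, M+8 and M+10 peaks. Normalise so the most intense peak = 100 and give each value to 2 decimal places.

The 5 Rb atoms are independent, so intensities follow the terms of (0.72170 + 0.27830)^5.
P(M) = 0.72170^5 = 0.195787
P(M+2) = 5 × 0.72170^4 × 0.27830^1 = 0.377494
P(M+4) = 10 × 0.72170^3 × 0.27830^2 = 0.291136
P(M+6) = 10 × 0.72170^2 × 0.27830^3 = 0.112267
P(M+8) = 5 × 0.72170^1 × 0.27830^4 = 0.021646
P(M+10) = 0.27830^5 = 0.001669
The M+2 peak is largest (0.377494); scaling to 100 gives 51.86 : 100.00 : 77.12 : 29.74 : 5.73 : 0.44.

51.86 : 100.00 : 77.12 : 29.74 : 5.73 : 0.44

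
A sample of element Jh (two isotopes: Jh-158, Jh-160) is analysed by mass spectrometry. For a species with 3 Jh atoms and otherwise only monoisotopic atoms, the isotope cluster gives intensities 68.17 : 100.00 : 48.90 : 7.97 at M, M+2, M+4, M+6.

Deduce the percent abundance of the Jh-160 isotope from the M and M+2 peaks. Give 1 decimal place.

32.8%

If p is the fraction of Jh that is Jh-158, then I(M+2)/I(M) = [C(3,1)·p^2·(1−p)] / p^3 = 3·(1−p)/p = 100.00/68.17 = 1.4669
(1−p)/p = 1.4669/3 = 0.4890  ⇒  p = 1/(1 + 0.4890) = 0.6716
Jh-158: 67.2%, Jh-160: 32.8%.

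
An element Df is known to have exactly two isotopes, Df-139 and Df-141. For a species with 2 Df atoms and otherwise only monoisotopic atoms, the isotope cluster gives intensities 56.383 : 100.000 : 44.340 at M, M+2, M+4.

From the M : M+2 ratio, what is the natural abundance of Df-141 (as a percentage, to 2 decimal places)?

47.00%

Let p = fractional abundance of Df-139. I(M+2)/I(M) = [C(2,1)·p^1·(1−p)] / p^2 = 2·(1−p)/p = 100.000/56.383 = 1.7736
(1−p)/p = 1.7736/2 = 0.8868  ⇒  p = 1/(1 + 0.8868) = 0.5300
Df-139: 53.00%, Df-141: 47.00%.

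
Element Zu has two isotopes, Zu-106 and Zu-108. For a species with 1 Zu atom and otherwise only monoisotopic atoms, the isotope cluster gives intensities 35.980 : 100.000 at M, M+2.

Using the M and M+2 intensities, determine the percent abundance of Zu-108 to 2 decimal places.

73.54%

Write p for the Zu-106 fraction. I(M+2)/I(M) = [C(1,1)·p^0·(1−p)] / p^1 = 1·(1−p)/p = 100.000/35.980 = 2.7793
(1−p)/p = 2.7793/1 = 2.7793  ⇒  p = 1/(1 + 2.7793) = 0.2646
Zu-106: 26.46%, Zu-108: 73.54%.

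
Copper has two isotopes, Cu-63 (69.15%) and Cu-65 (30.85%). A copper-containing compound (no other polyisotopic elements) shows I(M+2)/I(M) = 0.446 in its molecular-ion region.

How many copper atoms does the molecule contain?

1

With n Cu atoms, P(M+2)/P(M) = C(n,1)·p^(n−1)q / p^n = n·q/p = n · 0.3085/0.6915.
n = 0.446 × 0.6915/0.3085 = 1.00 ≈ 1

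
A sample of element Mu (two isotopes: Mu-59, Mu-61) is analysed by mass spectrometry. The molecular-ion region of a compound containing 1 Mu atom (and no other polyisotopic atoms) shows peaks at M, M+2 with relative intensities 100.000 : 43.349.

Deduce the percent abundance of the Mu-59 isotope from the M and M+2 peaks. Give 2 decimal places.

69.76%

Write p for the Mu-59 fraction. I(M+2)/I(M) = [C(1,1)·p^0·(1−p)] / p^1 = 1·(1−p)/p = 43.349/100.000 = 0.4335
(1−p)/p = 0.4335/1 = 0.4335  ⇒  p = 1/(1 + 0.4335) = 0.6976
Mu-59: 69.76%, Mu-61: 30.24%.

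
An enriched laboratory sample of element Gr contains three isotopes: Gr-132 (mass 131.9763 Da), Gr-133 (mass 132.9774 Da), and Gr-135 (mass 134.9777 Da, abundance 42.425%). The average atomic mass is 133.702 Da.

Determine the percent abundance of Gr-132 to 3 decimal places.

12.389%

The remaining 57.575% is split between Gr-132 (fraction x) and Gr-133 (fraction 0.57575 − x).
Substituting: 131.9763x + 132.9774(0.57575 − x) = 76.437710775
(131.9763 − 132.9774)x = -0.124027275  ⇒  x = 0.12389, y = 0.45186
Gr-132: 12.389%, Gr-133: 45.186%.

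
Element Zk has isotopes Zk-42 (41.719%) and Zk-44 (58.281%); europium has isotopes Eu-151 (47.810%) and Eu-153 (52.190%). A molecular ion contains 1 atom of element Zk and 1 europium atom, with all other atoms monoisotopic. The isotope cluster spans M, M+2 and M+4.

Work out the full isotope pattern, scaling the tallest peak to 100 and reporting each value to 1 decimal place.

Element Zk pattern (n=1): 0.41719 : 0.58281
Europium pattern (n=1): 0.4781 : 0.5219
Convolve the two distributions (both contribute in 2-u steps):
  M: 0.41719×0.4781 = 0.199459
  M+2: 0.41719×0.5219 + 0.58281×0.4781 = 0.496373
  M+4: 0.58281×0.5219 = 0.304169
Scale to base peak (0.496373) = 100: 40.2 : 100.0 : 61.3

40.2 : 100.0 : 61.3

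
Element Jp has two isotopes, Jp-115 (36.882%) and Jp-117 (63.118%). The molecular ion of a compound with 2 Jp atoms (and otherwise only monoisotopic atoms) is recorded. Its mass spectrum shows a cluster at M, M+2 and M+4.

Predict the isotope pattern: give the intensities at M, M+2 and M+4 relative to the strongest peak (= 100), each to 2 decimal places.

Expanding (0.36882 + 0.63118)^2:
P(M) = 0.36882^2 = 0.136028
P(M+2) = 2 × 0.36882^1 × 0.63118^1 = 0.465584
P(M+4) = 0.63118^2 = 0.398388
The M+2 peak is largest (0.465584); scaling to 100 gives 29.22 : 100.00 : 85.57.

29.22 : 100.00 : 85.57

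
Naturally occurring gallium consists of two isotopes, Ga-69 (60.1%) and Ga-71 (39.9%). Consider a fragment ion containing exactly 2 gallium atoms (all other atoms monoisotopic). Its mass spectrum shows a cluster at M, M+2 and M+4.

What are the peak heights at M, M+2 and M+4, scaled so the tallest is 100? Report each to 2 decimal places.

75.31 : 100.00 : 33.19

The 2 Ga atoms are independent, so intensities follow the terms of (0.601 + 0.399)^2.
P(M) = 0.601^2 = 0.361201
P(M+2) = 2 × 0.601^1 × 0.399^1 = 0.479598
P(M+4) = 0.399^2 = 0.159201
The M+2 peak is largest (0.479598); scaling to 100 gives 75.31 : 100.00 : 33.19.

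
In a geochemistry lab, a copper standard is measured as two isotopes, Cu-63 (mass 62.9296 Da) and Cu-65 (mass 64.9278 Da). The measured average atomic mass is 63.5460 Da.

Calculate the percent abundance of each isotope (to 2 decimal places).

Writing the weighted mean with unknown fraction x of Cu-63:
62.9296·x + 64.9278·(1 − x) = 63.5460
(62.9296 − 64.9278)·x = 63.5460 − 64.9278
x = -1.3818 / -1.9982 = 0.69152 → 69.15% Cu-63, 30.85% Cu-65.

Cu-63: 69.15%, Cu-65: 30.85%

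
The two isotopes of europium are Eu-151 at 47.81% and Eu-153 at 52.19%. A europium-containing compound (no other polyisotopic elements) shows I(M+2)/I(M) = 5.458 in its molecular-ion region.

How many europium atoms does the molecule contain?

5

The M+2/M ratio from n Eu atoms is n · q/p = n · 0.5219/0.4781.
n = 5.458 × 0.4781/0.5219 = 5.00 ≈ 5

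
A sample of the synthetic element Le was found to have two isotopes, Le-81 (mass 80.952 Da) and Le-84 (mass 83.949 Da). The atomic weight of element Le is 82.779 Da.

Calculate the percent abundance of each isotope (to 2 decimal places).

Let x be the fractional abundance of Le-81; then Le-84 has abundance 1 − x.
80.952·x + 83.949·(1 − x) = 82.779
(80.952 − 83.949)·x = 82.779 − 83.949
x = -1.170 / -2.997 = 0.39039 → 39.04% Le-81, 60.96% Le-84.

Le-81: 39.04%, Le-84: 60.96%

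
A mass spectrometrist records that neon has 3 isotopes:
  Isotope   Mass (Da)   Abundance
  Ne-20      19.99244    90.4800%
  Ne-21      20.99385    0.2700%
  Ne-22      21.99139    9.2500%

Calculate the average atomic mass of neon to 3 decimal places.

Ar = Σ fᵢ·mᵢ = 0.904800 × 19.99244 + 0.002700 × 20.99385 + 0.092500 × 21.99139
= 18.089160 + 0.056683 + 2.034204 = 20.180047 Da

20.180 Da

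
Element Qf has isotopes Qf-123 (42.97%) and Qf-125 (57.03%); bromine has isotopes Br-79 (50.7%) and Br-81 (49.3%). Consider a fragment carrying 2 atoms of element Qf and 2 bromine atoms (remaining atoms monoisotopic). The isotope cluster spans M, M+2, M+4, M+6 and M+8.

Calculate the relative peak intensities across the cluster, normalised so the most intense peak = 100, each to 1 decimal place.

Element Qf pattern (n=2): 0.18464209 : 0.49011582 : 0.32524209
Bromine pattern (n=2): 0.257049 : 0.499902 : 0.243049
Convolve the two distributions (both contribute in 2-u steps):
  M: 0.18464209×0.257049 = 0.047462
  M+2: 0.18464209×0.499902 + 0.49011582×0.257049 = 0.218287
  M+4: 0.18464209×0.243049 + 0.49011582×0.499902 + 0.32524209×0.257049 = 0.373490
  M+6: 0.49011582×0.243049 + 0.32524209×0.499902 = 0.281711
  M+8: 0.32524209×0.243049 = 0.079050
Scale to base peak (0.373490) = 100: 12.7 : 58.4 : 100.0 : 75.4 : 21.2

12.7 : 58.4 : 100.0 : 75.4 : 21.2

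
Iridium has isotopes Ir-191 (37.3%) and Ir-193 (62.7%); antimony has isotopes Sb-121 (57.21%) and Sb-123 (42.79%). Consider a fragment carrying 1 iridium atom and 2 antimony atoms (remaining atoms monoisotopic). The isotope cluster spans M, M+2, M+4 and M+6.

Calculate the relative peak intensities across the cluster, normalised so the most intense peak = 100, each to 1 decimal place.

31.5 : 100.0 : 96.8 : 29.6

Iridium pattern (n=1): 0.3730 : 0.6270
Antimony pattern (n=2): 0.32729841 : 0.48960318 : 0.18309841
Convolve the two distributions (both contribute in 2-u steps):
  M: 0.3730×0.32729841 = 0.122082
  M+2: 0.3730×0.48960318 + 0.6270×0.32729841 = 0.387838
  M+4: 0.3730×0.18309841 + 0.6270×0.48960318 = 0.375277
  M+6: 0.6270×0.18309841 = 0.114803
Scale to base peak (0.387838) = 100: 31.5 : 100.0 : 96.8 : 29.6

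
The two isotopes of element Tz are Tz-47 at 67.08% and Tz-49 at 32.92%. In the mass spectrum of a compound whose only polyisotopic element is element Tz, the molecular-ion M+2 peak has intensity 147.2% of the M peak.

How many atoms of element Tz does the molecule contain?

For n independent Tz atoms, I(M+2)/I(M) = n · (abundance Tz-49) / (abundance Tz-47) = n · 0.3292/0.6708.
n = 1.472 × 0.6708/0.3292 = 3.00 ≈ 3

3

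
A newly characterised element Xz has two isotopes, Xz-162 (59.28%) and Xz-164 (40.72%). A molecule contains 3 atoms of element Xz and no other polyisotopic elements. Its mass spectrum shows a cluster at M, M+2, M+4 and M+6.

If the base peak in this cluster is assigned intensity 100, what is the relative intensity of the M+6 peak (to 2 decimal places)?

15.73

(0.5928 + 0.4072)^3 gives M 0.2083, M+2 0.4293, M+4 0.2949, M+6 0.0675; the largest is M+2.
P(M+2) = C(3,1) × 0.5928^2 × 0.4072^1 = 3 × 0.35141184 × 0.4072 = 0.429285 (base)
P(M+6) = C(3,3) × 0.5928^0 × 0.4072^3 = 1 × 1.0000 × 0.06751858 = 0.067519
Relative intensity = 0.067519 / 0.429285 × 100 = 15.73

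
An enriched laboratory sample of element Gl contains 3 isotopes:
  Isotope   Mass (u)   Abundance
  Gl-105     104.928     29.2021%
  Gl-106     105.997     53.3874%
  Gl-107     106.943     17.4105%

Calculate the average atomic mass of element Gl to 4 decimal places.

105.8495 u

The abundance-weighted mean is 0.292021 × 104.928 + 0.533874 × 105.997 + 0.174105 × 106.943
= 30.64118 + 56.58904 + 18.61931 = 105.84953 u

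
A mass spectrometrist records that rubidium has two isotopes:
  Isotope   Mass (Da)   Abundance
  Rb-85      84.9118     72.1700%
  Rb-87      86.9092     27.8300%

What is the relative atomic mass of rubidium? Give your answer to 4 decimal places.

The abundance-weighted mean is 0.721700 × 84.9118 + 0.278300 × 86.9092
= 61.28085 + 24.18683 = 85.46768 Da

85.4677 Da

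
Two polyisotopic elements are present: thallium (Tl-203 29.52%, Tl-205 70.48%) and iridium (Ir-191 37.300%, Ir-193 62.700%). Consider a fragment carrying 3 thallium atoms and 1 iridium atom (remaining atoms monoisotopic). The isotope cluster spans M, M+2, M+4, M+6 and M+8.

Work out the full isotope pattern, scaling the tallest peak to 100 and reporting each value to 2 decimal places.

Thallium pattern (n=3): 0.02572463 : 0.18425524 : 0.43991564 : 0.35010449
Iridium pattern (n=1): 0.3730 : 0.6270
Convolve the two distributions (both contribute in 2-u steps):
  M: 0.02572463×0.3730 = 0.009595
  M+2: 0.02572463×0.6270 + 0.18425524×0.3730 = 0.084857
  M+4: 0.18425524×0.6270 + 0.43991564×0.3730 = 0.279617
  M+6: 0.43991564×0.6270 + 0.35010449×0.3730 = 0.406416
  M+8: 0.35010449×0.6270 = 0.219516
Scale to base peak (0.406416) = 100: 2.36 : 20.88 : 68.80 : 100.00 : 54.01

2.36 : 20.88 : 68.80 : 100.00 : 54.01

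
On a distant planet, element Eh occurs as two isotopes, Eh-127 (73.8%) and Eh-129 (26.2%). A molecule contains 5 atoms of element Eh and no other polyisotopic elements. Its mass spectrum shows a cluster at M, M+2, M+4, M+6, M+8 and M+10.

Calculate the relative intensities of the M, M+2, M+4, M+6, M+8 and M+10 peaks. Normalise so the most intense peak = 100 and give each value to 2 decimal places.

Each Eh atom is independently Eh-127 (p = 0.738) or Eh-129 (q = 0.262); the cluster is the binomial expansion (p + q)^5.
P(M) = 0.738^5 = 0.218918
P(M+2) = 5 × 0.738^4 × 0.262^1 = 0.388595
P(M+4) = 10 × 0.738^3 × 0.262^2 = 0.275913
P(M+6) = 10 × 0.738^2 × 0.262^3 = 0.097953
P(M+8) = 5 × 0.738^1 × 0.262^4 = 0.017387
P(M+10) = 0.262^5 = 0.001235
The M+2 peak is largest (0.388595); scaling to 100 gives 56.34 : 100.00 : 71.00 : 25.21 : 4.47 : 0.32.

56.34 : 100.00 : 71.00 : 25.21 : 4.47 : 0.32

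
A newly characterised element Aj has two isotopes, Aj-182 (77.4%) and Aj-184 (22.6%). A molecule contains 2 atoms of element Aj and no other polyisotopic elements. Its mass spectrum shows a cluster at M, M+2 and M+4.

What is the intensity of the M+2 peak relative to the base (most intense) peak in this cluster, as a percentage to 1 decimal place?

Term probabilities: M 0.5991, M+2 0.3498, M+4 0.0511. Base peak = M.
P(M) = C(2,0) × 0.774^2 × 0.226^0 = 1 × 0.599076 × 1.0000 = 0.599076 (base)
P(M+2) = C(2,1) × 0.774^1 × 0.226^1 = 2 × 0.7740 × 0.2260 = 0.349848
Relative intensity = 0.349848 / 0.599076 × 100 = 58.4

58.4%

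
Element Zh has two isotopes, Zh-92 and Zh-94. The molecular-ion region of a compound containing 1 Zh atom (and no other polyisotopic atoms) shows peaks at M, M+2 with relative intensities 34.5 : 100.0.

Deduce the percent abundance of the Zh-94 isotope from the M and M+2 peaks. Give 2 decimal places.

Let p = fractional abundance of Zh-92. I(M+2)/I(M) = [C(1,1)·p^0·(1−p)] / p^1 = 1·(1−p)/p = 100.0/34.5 = 2.8986
(1−p)/p = 2.8986/1 = 2.8986  ⇒  p = 1/(1 + 2.8986) = 0.2565
Zh-92: 25.65%, Zh-94: 74.35%.

74.35%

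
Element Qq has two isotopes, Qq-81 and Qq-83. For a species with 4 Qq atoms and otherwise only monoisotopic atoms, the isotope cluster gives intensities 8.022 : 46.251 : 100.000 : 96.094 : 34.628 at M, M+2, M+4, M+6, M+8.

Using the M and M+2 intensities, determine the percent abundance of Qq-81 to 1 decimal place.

If p is the fraction of Qq that is Qq-81, then I(M+2)/I(M) = [C(4,1)·p^3·(1−p)] / p^4 = 4·(1−p)/p = 46.251/8.022 = 5.7655
(1−p)/p = 5.7655/4 = 1.4414  ⇒  p = 1/(1 + 1.4414) = 0.4096
Qq-81: 41.0%, Qq-83: 59.0%.

41.0%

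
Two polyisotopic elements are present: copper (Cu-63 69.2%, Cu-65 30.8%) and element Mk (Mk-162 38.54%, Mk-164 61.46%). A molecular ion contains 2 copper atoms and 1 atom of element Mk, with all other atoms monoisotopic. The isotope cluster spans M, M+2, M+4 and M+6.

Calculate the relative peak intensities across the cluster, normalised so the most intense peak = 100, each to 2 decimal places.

Copper pattern (n=2): 0.478864 : 0.426272 : 0.094864
Element Mk pattern (n=1): 0.3854 : 0.6146
Convolve the two distributions (both contribute in 2-u steps):
  M: 0.478864×0.3854 = 0.184554
  M+2: 0.478864×0.6146 + 0.426272×0.3854 = 0.458595
  M+4: 0.426272×0.6146 + 0.094864×0.3854 = 0.298547
  M+6: 0.094864×0.6146 = 0.058303
Scale to base peak (0.458595) = 100: 40.24 : 100.00 : 65.10 : 12.71

40.24 : 100.00 : 65.10 : 12.71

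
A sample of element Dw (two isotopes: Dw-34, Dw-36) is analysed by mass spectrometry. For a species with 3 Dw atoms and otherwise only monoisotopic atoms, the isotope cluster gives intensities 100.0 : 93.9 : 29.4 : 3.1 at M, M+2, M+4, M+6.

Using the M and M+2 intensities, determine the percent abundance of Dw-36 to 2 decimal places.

If p is the fraction of Dw that is Dw-34, then I(M+2)/I(M) = [C(3,1)·p^2·(1−p)] / p^3 = 3·(1−p)/p = 93.9/100.0 = 0.9390
(1−p)/p = 0.9390/3 = 0.3130  ⇒  p = 1/(1 + 0.3130) = 0.7616
Dw-34: 76.16%, Dw-36: 23.84%.

23.84%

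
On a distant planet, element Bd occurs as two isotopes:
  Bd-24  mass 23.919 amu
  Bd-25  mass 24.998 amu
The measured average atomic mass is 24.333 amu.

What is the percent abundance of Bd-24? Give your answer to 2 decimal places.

61.63%

Writing the weighted mean with unknown fraction x of Bd-24:
23.919·x + 24.998·(1 − x) = 24.333
(23.919 − 24.998)·x = 24.333 − 24.998
x = -0.665 / -1.079 = 0.61631 → 61.63% Bd-24, 38.37% Bd-25.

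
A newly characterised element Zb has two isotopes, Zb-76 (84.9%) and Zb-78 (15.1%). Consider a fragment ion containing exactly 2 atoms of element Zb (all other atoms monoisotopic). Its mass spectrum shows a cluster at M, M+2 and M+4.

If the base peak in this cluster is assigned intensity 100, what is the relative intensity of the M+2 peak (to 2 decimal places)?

Term probabilities: M 0.7208, M+2 0.2564, M+4 0.0228. Base peak = M.
P(M) = C(2,0) × 0.849^2 × 0.151^0 = 1 × 0.720801 × 1.0000 = 0.720801 (base)
P(M+2) = C(2,1) × 0.849^1 × 0.151^1 = 2 × 0.8490 × 0.1510 = 0.256398
Relative intensity = 0.256398 / 0.720801 × 100 = 35.57

35.57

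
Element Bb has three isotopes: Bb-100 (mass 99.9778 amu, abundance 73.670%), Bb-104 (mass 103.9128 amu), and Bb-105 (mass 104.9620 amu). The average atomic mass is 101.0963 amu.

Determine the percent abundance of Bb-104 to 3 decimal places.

18.475%

The remaining 26.330% is split between Bb-104 (fraction x) and Bb-105 (fraction 0.26330 − x).
Substituting: 103.9128x + 104.9620(0.26330 − x) = 27.44265474
(103.9128 − 104.9620)x = -0.19383986  ⇒  x = 0.18475, y = 0.07855
Bb-104: 18.475%, Bb-105: 7.855%.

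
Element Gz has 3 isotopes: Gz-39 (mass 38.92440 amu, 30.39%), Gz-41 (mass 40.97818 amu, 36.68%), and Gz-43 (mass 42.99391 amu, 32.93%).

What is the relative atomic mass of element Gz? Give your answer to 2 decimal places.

The abundance-weighted mean is 0.3039 × 38.92440 + 0.3668 × 40.97818 + 0.3293 × 42.99391
= 11.829125 + 15.030796 + 14.157895 = 41.017816 amu

41.02 amu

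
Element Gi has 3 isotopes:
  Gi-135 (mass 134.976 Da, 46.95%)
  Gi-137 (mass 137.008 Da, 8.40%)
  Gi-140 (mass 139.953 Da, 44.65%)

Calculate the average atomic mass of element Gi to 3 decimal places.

Weight each isotope mass by its fractional abundance: 0.4695 × 134.976 + 0.0840 × 137.008 + 0.4465 × 139.953
= 63.3712 + 11.5087 + 62.4890 = 137.3689 Da

137.369 Da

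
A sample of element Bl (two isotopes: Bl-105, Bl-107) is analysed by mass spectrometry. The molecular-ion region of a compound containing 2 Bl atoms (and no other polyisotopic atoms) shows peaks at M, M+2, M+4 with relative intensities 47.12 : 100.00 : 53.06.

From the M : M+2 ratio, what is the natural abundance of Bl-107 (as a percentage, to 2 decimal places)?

Write p for the Bl-105 fraction. I(M+2)/I(M) = [C(2,1)·p^1·(1−p)] / p^2 = 2·(1−p)/p = 100.00/47.12 = 2.1222
(1−p)/p = 2.1222/2 = 1.0611  ⇒  p = 1/(1 + 1.0611) = 0.4852
Bl-105: 48.52%, Bl-107: 51.48%.

51.48%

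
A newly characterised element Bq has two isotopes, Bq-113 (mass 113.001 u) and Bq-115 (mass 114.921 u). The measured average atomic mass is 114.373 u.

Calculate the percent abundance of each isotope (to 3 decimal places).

Writing the weighted mean with unknown fraction x of Bq-113:
113.001·x + 114.921·(1 − x) = 114.373
(113.001 − 114.921)·x = 114.373 − 114.921
x = -0.548 / -1.920 = 0.28542 → 28.542% Bq-113, 71.458% Bq-115.

Bq-113: 28.542%, Bq-115: 71.458%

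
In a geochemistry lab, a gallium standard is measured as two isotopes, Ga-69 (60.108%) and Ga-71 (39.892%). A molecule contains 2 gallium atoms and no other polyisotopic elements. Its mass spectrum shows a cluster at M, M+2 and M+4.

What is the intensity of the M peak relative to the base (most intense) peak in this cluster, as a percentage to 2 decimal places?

75.34%

(0.60108 + 0.39892)^2 gives M 0.3613, M+2 0.4796, M+4 0.1591; the largest is M+2.
P(M+2) = C(2,1) × 0.60108^1 × 0.39892^1 = 2 × 0.60108 × 0.39892 = 0.479566 (base)
P(M) = C(2,0) × 0.60108^2 × 0.39892^0 = 1 × 0.36129717 × 1.0000 = 0.361297
Relative intensity = 0.361297 / 0.479566 × 100 = 75.34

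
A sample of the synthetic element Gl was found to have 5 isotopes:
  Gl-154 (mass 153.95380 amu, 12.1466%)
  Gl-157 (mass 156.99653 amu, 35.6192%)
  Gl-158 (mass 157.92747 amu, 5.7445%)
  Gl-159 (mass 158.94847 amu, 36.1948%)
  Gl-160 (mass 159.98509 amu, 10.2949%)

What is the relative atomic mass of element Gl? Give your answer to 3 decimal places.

Ar = Σ fᵢ·mᵢ = 0.121466 × 153.95380 + 0.356192 × 156.99653 + 0.057445 × 157.92747 + 0.361948 × 158.94847 + 0.102949 × 159.98509
= 18.700152 + 55.920908 + 9.072144 + 57.531081 + 16.470305 = 157.694590 amu

157.695 amu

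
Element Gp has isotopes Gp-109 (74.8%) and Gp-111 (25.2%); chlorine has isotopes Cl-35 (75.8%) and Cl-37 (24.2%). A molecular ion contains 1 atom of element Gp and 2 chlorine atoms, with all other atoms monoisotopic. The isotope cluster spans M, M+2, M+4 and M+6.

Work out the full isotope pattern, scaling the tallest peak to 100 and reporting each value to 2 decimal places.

100.00 : 97.54 : 31.70 : 3.43

Element Gp pattern (n=1): 0.7480 : 0.2520
Chlorine pattern (n=2): 0.574564 : 0.366872 : 0.058564
Convolve the two distributions (both contribute in 2-u steps):
  M: 0.7480×0.574564 = 0.429774
  M+2: 0.7480×0.366872 + 0.2520×0.574564 = 0.419210
  M+4: 0.7480×0.058564 + 0.2520×0.366872 = 0.136258
  M+6: 0.2520×0.058564 = 0.014758
Scale to base peak (0.429774) = 100: 100.00 : 97.54 : 31.70 : 3.43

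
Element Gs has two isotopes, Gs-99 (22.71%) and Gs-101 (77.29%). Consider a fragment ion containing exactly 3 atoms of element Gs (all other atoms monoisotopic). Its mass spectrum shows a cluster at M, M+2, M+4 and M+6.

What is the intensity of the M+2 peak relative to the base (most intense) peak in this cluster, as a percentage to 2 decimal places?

(0.2271 + 0.7729)^3 gives M 0.0117, M+2 0.1196, M+4 0.4070, M+6 0.4617; the largest is M+6.
P(M+6) = C(3,3) × 0.2271^0 × 0.7729^3 = 1 × 1.0000 × 0.46171068 = 0.461711 (base)
P(M+2) = C(3,1) × 0.2271^2 × 0.7729^1 = 3 × 0.05157441 × 0.7729 = 0.119586
Relative intensity = 0.119586 / 0.461711 × 100 = 25.90

25.90%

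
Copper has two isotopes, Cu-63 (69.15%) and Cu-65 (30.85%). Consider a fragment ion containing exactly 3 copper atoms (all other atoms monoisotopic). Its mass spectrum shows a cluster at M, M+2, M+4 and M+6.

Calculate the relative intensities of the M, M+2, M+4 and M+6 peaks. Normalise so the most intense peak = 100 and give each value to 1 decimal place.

74.7 : 100.0 : 44.6 : 6.6

Each Cu atom is independently Cu-63 (p = 0.6915) or Cu-65 (q = 0.3085); the cluster is the binomial expansion (p + q)^3.
P(M) = 0.6915^3 = 0.330656
P(M+2) = 3 × 0.6915^2 × 0.3085^1 = 0.442548
P(M+4) = 3 × 0.6915^1 × 0.3085^2 = 0.197435
P(M+6) = 0.3085^3 = 0.029361
The M+2 peak is largest (0.442548); scaling to 100 gives 74.7 : 100.0 : 44.6 : 6.6.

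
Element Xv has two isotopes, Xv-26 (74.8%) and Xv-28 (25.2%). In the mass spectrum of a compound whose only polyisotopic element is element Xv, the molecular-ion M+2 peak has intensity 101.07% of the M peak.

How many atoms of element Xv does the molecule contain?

3

For n independent Xv atoms, I(M+2)/I(M) = n · (abundance Xv-28) / (abundance Xv-26) = n · 0.252/0.748.
n = 1.0107 × 0.748/0.252 = 3.00 ≈ 3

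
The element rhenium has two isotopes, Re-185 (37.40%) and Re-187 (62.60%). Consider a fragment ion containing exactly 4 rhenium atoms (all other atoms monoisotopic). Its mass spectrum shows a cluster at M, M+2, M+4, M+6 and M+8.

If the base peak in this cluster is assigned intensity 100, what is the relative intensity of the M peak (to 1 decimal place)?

5.3

(0.3740 + 0.6260)^4 gives M 0.0196, M+2 0.1310, M+4 0.3289, M+6 0.3670, M+8 0.1536; the largest is M+6.
P(M+6) = C(4,3) × 0.3740^1 × 0.6260^3 = 4 × 0.3740 × 0.24531438 = 0.366990 (base)
P(M) = C(4,0) × 0.3740^4 × 0.6260^0 = 1 × 0.0195653 × 1.0000 = 0.019565
Relative intensity = 0.019565 / 0.366990 × 100 = 5.3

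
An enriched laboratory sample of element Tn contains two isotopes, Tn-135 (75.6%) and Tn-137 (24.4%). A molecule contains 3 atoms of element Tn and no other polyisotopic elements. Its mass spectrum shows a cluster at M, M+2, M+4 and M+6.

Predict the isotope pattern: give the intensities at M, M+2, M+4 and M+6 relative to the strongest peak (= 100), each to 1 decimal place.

The 3 Tn atoms are independent, so intensities follow the terms of (0.756 + 0.244)^3.
P(M) = 0.756^3 = 0.432081
P(M+2) = 3 × 0.756^2 × 0.244^1 = 0.418364
P(M+4) = 3 × 0.756^1 × 0.244^2 = 0.135028
P(M+6) = 0.244^3 = 0.014527
The M peak is largest (0.432081); scaling to 100 gives 100.0 : 96.8 : 31.3 : 3.4.

100.0 : 96.8 : 31.3 : 3.4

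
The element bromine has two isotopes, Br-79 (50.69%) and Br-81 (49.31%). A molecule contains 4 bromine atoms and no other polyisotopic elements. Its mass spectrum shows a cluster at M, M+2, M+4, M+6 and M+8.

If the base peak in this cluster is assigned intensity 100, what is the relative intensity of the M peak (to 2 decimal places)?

17.61

Term probabilities: M 0.0660, M+2 0.2569, M+4 0.3749, M+6 0.2431, M+8 0.0591. Base peak = M+4.
P(M+4) = C(4,2) × 0.5069^2 × 0.4931^2 = 6 × 0.25694761 × 0.24314761 = 0.374857 (base)
P(M) = C(4,0) × 0.5069^4 × 0.4931^0 = 1 × 0.06602207 × 1.0000 = 0.066022
Relative intensity = 0.066022 / 0.374857 × 100 = 17.61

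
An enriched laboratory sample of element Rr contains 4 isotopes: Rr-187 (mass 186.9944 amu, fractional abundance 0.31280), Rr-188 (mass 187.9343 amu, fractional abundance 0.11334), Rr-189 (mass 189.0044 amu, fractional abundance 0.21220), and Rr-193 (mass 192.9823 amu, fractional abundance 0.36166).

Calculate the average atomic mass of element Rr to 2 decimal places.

The abundance-weighted mean is 0.31280 × 186.9944 + 0.11334 × 187.9343 + 0.21220 × 189.0044 + 0.36166 × 192.9823
= 58.49185 + 21.30047 + 40.10673 + 69.79398 = 189.69303 amu

189.69 amu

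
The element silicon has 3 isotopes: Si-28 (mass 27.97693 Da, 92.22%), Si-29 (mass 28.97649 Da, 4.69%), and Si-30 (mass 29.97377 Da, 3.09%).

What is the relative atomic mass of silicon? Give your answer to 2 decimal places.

Average mass = Σ (abundance × isotope mass) = 0.9222 × 27.97693 + 0.0469 × 28.97649 + 0.0309 × 29.97377
= 25.800325 + 1.358997 + 0.926189 = 28.085511 Da

28.09 Da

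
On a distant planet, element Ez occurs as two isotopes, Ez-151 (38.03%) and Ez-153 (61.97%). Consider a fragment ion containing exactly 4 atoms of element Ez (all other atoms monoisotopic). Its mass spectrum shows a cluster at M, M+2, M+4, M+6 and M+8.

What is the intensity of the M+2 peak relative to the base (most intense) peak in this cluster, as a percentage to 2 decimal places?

37.66%

Term probabilities: M 0.0209, M+2 0.1363, M+4 0.3332, M+6 0.3620, M+8 0.1475. Base peak = M+6.
P(M+6) = C(4,3) × 0.3803^1 × 0.6197^3 = 4 × 0.3803 × 0.23798221 = 0.362019 (base)
P(M+2) = C(4,1) × 0.3803^3 × 0.6197^1 = 4 × 0.05500206 × 0.6197 = 0.136339
Relative intensity = 0.136339 / 0.362019 × 100 = 37.66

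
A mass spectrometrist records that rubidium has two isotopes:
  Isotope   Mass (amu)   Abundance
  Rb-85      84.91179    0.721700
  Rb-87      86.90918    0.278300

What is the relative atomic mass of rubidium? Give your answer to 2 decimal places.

85.47 amu

Average mass = Σ (abundance × isotope mass) = 0.721700 × 84.91179 + 0.278300 × 86.90918
= 61.280839 + 24.186825 = 85.467664 amu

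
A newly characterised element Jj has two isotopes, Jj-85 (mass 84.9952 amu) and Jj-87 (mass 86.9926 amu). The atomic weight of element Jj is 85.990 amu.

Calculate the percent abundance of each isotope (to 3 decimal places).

Writing the weighted mean with unknown fraction x of Jj-85:
84.9952·x + 86.9926·(1 − x) = 85.990
(84.9952 − 86.9926)·x = 85.990 − 86.9926
x = -1.0026 / -1.9974 = 0.50195 → 50.195% Jj-85, 49.805% Jj-87.

Jj-85: 50.195%, Jj-87: 49.805%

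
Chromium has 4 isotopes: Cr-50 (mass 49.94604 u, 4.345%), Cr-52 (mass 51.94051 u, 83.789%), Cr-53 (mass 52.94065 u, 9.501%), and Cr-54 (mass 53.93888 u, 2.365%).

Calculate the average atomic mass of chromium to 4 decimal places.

Ar = Σ fᵢ·mᵢ = 0.04345 × 49.94604 + 0.83789 × 51.94051 + 0.09501 × 52.94065 + 0.02365 × 53.93888
= 2.170155 + 43.520434 + 5.029891 + 1.275655 = 51.996135 u

51.9961 u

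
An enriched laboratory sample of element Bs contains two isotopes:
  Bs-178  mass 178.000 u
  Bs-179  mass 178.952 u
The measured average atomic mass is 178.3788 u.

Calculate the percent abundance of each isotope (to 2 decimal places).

Let x be the fractional abundance of Bs-178; then Bs-179 has abundance 1 − x.
178.000·x + 178.952·(1 − x) = 178.3788
(178.000 − 178.952)·x = 178.3788 − 178.952
x = -0.5732 / -0.952 = 0.60210 → 60.21% Bs-178, 39.79% Bs-179.

Bs-178: 60.21%, Bs-179: 39.79%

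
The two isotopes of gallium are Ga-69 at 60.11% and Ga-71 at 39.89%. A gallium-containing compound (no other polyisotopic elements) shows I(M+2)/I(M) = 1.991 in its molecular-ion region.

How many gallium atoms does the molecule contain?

For n independent Ga atoms, I(M+2)/I(M) = n · (abundance Ga-71) / (abundance Ga-69) = n · 0.3989/0.6011.
n = 1.991 × 0.6011/0.3989 = 3.00 ≈ 3

3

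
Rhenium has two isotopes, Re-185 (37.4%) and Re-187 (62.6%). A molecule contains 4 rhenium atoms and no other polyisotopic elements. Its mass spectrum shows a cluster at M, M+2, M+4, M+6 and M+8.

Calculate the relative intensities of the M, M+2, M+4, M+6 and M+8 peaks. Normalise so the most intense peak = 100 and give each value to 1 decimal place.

Each Re atom is independently Re-185 (p = 0.374) or Re-187 (q = 0.626); the cluster is the binomial expansion (p + q)^4.
P(M) = 0.374^4 = 0.019565
P(M+2) = 4 × 0.374^3 × 0.626^1 = 0.130993
P(M+4) = 6 × 0.374^2 × 0.626^2 = 0.328884
P(M+6) = 4 × 0.374^1 × 0.626^3 = 0.366990
P(M+8) = 0.626^4 = 0.153567
The M+6 peak is largest (0.366990); scaling to 100 gives 5.3 : 35.7 : 89.6 : 100.0 : 41.8.

5.3 : 35.7 : 89.6 : 100.0 : 41.8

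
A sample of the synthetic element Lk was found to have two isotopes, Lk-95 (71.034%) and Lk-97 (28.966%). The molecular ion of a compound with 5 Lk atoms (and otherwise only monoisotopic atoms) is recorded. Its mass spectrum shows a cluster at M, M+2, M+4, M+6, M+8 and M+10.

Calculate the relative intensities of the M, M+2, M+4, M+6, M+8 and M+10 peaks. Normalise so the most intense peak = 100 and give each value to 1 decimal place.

The 5 Lk atoms are independent, so intensities follow the terms of (0.71034 + 0.28966)^5.
P(M) = 0.71034^5 = 0.180855
P(M+2) = 5 × 0.71034^4 × 0.28966^1 = 0.368743
P(M+4) = 10 × 0.71034^3 × 0.28966^2 = 0.300729
P(M+6) = 10 × 0.71034^2 × 0.28966^3 = 0.122630
P(M+8) = 5 × 0.71034^1 × 0.28966^4 = 0.025003
P(M+10) = 0.28966^5 = 0.002039
The M+2 peak is largest (0.368743); scaling to 100 gives 49.0 : 100.0 : 81.6 : 33.3 : 6.8 : 0.6.

49.0 : 100.0 : 81.6 : 33.3 : 6.8 : 0.6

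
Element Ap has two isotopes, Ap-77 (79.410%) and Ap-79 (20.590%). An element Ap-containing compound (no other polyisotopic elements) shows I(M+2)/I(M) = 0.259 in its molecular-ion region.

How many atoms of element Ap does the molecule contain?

For n independent Ap atoms, I(M+2)/I(M) = n · (abundance Ap-79) / (abundance Ap-77) = n · 0.20590/0.79410.
n = 0.259 × 0.79410/0.20590 = 1.00 ≈ 1

1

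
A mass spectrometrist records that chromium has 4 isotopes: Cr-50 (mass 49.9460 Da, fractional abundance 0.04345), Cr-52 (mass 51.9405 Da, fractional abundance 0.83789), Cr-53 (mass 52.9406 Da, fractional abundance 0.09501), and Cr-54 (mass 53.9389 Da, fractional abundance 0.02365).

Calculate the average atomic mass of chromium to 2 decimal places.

52.00 Da

Weight each isotope mass by its fractional abundance: 0.04345 × 49.9460 + 0.83789 × 51.9405 + 0.09501 × 52.9406 + 0.02365 × 53.9389
= 2.17015 + 43.52043 + 5.02989 + 1.27565 = 51.99612 Da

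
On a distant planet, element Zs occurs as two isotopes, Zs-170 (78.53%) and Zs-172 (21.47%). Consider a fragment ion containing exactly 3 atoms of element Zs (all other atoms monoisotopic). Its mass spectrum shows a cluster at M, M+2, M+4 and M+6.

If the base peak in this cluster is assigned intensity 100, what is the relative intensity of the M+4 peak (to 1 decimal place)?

Binomial terms of (0.7853 + 0.2147)^3: M 0.4843, M+2 0.3972, M+4 0.1086, M+6 0.0099 → M is the base peak.
P(M) = C(3,0) × 0.7853^3 × 0.2147^0 = 1 × 0.48429144 × 1.0000 = 0.484291 (base)
P(M+4) = C(3,2) × 0.7853^1 × 0.2147^2 = 3 × 0.7853 × 0.04609609 = 0.108598
Relative intensity = 0.108598 / 0.484291 × 100 = 22.4

22.4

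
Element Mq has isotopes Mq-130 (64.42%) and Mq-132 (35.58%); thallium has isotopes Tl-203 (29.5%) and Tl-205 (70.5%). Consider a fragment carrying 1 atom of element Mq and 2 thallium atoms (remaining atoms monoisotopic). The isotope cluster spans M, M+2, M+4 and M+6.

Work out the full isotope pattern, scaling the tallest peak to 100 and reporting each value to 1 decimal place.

12.0 : 63.8 : 100.0 : 37.8

Element Mq pattern (n=1): 0.6442 : 0.3558
Thallium pattern (n=2): 0.087025 : 0.41595 : 0.497025
Convolve the two distributions (both contribute in 2-u steps):
  M: 0.6442×0.087025 = 0.056062
  M+2: 0.6442×0.41595 + 0.3558×0.087025 = 0.298918
  M+4: 0.6442×0.497025 + 0.3558×0.41595 = 0.468179
  M+6: 0.3558×0.497025 = 0.176841
Scale to base peak (0.468179) = 100: 12.0 : 63.8 : 100.0 : 37.8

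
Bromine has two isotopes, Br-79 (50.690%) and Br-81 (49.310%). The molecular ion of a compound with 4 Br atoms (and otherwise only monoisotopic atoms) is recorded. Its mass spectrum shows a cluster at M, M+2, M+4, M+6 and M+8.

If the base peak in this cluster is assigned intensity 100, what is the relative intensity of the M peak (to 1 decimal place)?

17.6

(0.50690 + 0.49310)^4 gives M 0.0660, M+2 0.2569, M+4 0.3749, M+6 0.2431, M+8 0.0591; the largest is M+4.
P(M+4) = C(4,2) × 0.50690^2 × 0.49310^2 = 6 × 0.25694761 × 0.24314761 = 0.374857 (base)
P(M) = C(4,0) × 0.50690^4 × 0.49310^0 = 1 × 0.06602207 × 1.0000 = 0.066022
Relative intensity = 0.066022 / 0.374857 × 100 = 17.6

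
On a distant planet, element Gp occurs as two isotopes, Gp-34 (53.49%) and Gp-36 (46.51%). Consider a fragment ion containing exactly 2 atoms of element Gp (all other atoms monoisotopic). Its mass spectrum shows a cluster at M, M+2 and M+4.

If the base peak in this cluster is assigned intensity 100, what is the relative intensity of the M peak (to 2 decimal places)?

57.50

Binomial terms of (0.5349 + 0.4651)^2: M 0.2861, M+2 0.4976, M+4 0.2163 → M+2 is the base peak.
P(M+2) = C(2,1) × 0.5349^1 × 0.4651^1 = 2 × 0.5349 × 0.4651 = 0.497564 (base)
P(M) = C(2,0) × 0.5349^2 × 0.4651^0 = 1 × 0.28611801 × 1.0000 = 0.286118
Relative intensity = 0.286118 / 0.497564 × 100 = 57.50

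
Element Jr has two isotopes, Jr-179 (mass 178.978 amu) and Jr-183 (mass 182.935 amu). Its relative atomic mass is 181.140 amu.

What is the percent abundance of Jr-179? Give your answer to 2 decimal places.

45.36%

With x = fraction of Jr-179 (so Jr-183 is 1 − x):
178.978·x + 182.935·(1 − x) = 181.140
(178.978 − 182.935)·x = 181.140 − 182.935
x = -1.795 / -3.957 = 0.45363 → 45.36% Jr-179, 54.64% Jr-183.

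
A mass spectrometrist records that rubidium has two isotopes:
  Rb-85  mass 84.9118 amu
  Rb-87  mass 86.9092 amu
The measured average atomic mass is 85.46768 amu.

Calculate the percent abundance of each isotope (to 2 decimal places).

Let x be the fractional abundance of Rb-85; then Rb-87 has abundance 1 − x.
84.9118·x + 86.9092·(1 − x) = 85.46768
(84.9118 − 86.9092)·x = 85.46768 − 86.9092
x = -1.44152 / -1.9974 = 0.72170 → 72.17% Rb-85, 27.83% Rb-87.

Rb-85: 72.17%, Rb-87: 27.83%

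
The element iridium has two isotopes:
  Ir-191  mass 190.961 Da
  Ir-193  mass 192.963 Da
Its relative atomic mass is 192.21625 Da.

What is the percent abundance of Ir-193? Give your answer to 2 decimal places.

62.70%

With x = fraction of Ir-191 (so Ir-193 is 1 − x):
190.961·x + 192.963·(1 − x) = 192.21625
(190.961 − 192.963)·x = 192.21625 − 192.963
x = -0.74675 / -2.002 = 0.37300 → 37.30% Ir-191, 62.70% Ir-193.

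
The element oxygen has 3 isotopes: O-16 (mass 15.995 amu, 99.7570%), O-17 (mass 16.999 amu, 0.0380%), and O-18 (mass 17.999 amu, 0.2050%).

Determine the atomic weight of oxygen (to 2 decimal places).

16.00 amu

The abundance-weighted mean is 0.997570 × 15.995 + 0.000380 × 16.999 + 0.002050 × 17.999
= 15.9561 + 0.0065 + 0.0369 = 15.9995 amu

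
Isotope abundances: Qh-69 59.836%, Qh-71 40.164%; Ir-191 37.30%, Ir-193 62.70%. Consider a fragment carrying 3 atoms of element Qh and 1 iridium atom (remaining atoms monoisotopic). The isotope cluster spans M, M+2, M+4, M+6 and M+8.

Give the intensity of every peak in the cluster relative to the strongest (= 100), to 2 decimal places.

Element Qh pattern (n=3): 0.21423364 : 0.43140316 : 0.28957277 : 0.06479043
Iridium pattern (n=1): 0.3730 : 0.6270
Convolve the two distributions (both contribute in 2-u steps):
  M: 0.21423364×0.3730 = 0.079909
  M+2: 0.21423364×0.6270 + 0.43140316×0.3730 = 0.295238
  M+4: 0.43140316×0.6270 + 0.28957277×0.3730 = 0.378500
  M+6: 0.28957277×0.6270 + 0.06479043×0.3730 = 0.205729
  M+8: 0.06479043×0.6270 = 0.040624
Scale to base peak (0.378500) = 100: 21.11 : 78.00 : 100.00 : 54.35 : 10.73

21.11 : 78.00 : 100.00 : 54.35 : 10.73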